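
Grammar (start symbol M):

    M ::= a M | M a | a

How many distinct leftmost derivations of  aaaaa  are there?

16

Parse trees for aaaaa (showing first 6 of 16):
  [M a [M a [M a [M a [M a]]]]]
  [M a [M a [M a [M [M a] a]]]]
  [M a [M a [M [M a [M a]] a]]]
  [M a [M a [M [M [M a] a] a]]]
  [M a [M [M a [M a [M a]]] a]]
  [M a [M [M a [M [M a] a]] a]]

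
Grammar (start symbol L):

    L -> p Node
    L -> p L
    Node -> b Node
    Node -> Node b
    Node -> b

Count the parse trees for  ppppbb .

Parse trees for ppppbb:
  [L p [L p [L p [L p [Node b [Node b]]]]]]
  [L p [L p [L p [L p [Node [Node b] b]]]]]

2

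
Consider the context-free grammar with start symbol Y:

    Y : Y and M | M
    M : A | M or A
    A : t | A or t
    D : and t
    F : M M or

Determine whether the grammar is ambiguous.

Ambiguous

Witness: t or t

Derivation 1: Y ⇒ M ⇒ A ⇒ A or t ⇒ t or t
Derivation 2: Y ⇒ M ⇒ M or A ⇒ A or A ⇒ t or A ⇒ t or t

Two distinct leftmost derivations for the same string.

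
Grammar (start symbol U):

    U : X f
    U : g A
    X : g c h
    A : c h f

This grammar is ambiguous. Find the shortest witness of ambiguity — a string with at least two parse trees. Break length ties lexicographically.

length 4: g c h f has 2 parse trees

Two derivations of g c h f:
  U ⇒ X f ⇒ g c h f
  U ⇒ g A ⇒ g c h f

g c h f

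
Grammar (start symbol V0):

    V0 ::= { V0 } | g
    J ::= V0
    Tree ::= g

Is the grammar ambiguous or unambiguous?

Unambiguous

(J, Tree are unreachable from V0, so their rules don't affect L(V0).) L(V0) is { openⁿ atom closeⁿ : n ≥ 0 }. The bracket depth fixes n, and the derivation is forced at every step.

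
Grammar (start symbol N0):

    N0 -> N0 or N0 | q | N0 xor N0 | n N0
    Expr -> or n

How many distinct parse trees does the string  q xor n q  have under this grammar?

Parse trees for q xor n q:
  [N0 [N0 q] xor [N0 n [N0 q]]]

1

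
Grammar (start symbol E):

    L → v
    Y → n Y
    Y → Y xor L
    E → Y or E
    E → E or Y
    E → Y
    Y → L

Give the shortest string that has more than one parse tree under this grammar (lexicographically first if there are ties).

v or v

length 1: no string has ≥2 trees
length 2: no string has ≥2 trees
length 3: v or v has 2 parse trees

Two derivations of v or v:
  E ⇒ Y or E ⇒ L or E ⇒ v or E ⇒ v or Y ⇒ v or L ⇒ v or v
  E ⇒ E or Y ⇒ Y or Y ⇒ L or Y ⇒ v or Y ⇒ v or L ⇒ v or v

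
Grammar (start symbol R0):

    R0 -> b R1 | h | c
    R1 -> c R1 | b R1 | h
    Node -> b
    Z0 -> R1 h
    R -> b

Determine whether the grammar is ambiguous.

Unambiguous

(Node, Z0, R are unreachable from R0, so their rules don't affect L(R0).) Restricted to the reachable nonterminals, every rule has the form A → t or A → t B, and no two rules for the same A share a first terminal. The grammar encodes a DFA — one run per string.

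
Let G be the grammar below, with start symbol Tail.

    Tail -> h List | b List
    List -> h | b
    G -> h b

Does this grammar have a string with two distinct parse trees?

Unambiguous

Only Tail, List are reachable from Tail; ignoring the rest: Restricted to the reachable nonterminals, every rule has the form A → t or A → t B, and no two rules for the same A share a first terminal. The grammar encodes a DFA — one run per string.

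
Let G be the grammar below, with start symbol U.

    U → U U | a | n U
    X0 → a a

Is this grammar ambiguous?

Witness: a a a

Derivation 1: U ⇒ U U ⇒ U U U ⇒ a U U ⇒ a a U ⇒ a a a
Derivation 2: U ⇒ U U ⇒ a U ⇒ a U U ⇒ a a U ⇒ a a a

Two distinct leftmost derivations for the same string.

Ambiguous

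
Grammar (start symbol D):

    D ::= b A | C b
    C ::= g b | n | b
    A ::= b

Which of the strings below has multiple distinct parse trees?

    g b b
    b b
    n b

g b b: 1 tree
b b: 2 trees
n b: 1 tree

b b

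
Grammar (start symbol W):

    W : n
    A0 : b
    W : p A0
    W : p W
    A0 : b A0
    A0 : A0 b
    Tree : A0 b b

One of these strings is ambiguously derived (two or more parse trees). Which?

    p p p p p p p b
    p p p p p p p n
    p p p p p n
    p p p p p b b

p p p p p b b

p p p p p p p b: 1 tree
p p p p p p p n: 1 tree
p p p p p n: 1 tree
p p p p p b b: 2 trees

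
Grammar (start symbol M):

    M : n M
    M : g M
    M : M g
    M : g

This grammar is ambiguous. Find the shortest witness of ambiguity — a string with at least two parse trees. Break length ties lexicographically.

length 1: no string has ≥2 trees
length 2: g g has 2 parse trees

Two derivations of g g:
  M ⇒ g M ⇒ g g
  M ⇒ M g ⇒ g g

g g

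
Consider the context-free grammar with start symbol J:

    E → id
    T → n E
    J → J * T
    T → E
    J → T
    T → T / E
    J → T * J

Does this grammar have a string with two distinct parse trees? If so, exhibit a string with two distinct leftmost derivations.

Ambiguous

Witness: id * id

Derivation 1: J ⇒ J * T ⇒ T * T ⇒ E * T ⇒ id * T ⇒ id * E ⇒ id * id
Derivation 2: J ⇒ T * J ⇒ E * J ⇒ id * J ⇒ id * T ⇒ id * E ⇒ id * id

Two distinct leftmost derivations for the same string.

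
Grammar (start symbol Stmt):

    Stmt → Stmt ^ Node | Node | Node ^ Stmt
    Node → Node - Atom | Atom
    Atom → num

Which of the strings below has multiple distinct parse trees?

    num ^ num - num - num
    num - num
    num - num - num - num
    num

num ^ num - num - num: 2 trees
num - num: 1 tree
num - num - num - num: 1 tree
num: 1 tree

num ^ num - num - num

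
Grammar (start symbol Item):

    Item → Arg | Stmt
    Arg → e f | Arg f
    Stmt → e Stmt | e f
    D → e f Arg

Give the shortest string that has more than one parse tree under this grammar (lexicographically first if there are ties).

length 2: e f has 2 parse trees

Two derivations of e f:
  Item ⇒ Arg ⇒ e f
  Item ⇒ Stmt ⇒ e f

e f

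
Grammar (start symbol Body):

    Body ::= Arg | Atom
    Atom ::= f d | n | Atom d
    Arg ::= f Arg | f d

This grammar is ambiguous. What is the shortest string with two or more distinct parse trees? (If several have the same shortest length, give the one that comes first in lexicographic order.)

f d

length 1: no string has ≥2 trees
length 2: f d has 2 parse trees

Two derivations of f d:
  Body ⇒ Arg ⇒ f d
  Body ⇒ Atom ⇒ f d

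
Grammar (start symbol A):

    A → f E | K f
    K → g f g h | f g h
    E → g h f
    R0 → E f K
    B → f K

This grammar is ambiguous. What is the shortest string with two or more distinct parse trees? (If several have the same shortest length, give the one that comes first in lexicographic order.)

length 4: f g h f has 2 parse trees

Two derivations of f g h f:
  A ⇒ f E ⇒ f g h f
  A ⇒ K f ⇒ f g h f

f g h f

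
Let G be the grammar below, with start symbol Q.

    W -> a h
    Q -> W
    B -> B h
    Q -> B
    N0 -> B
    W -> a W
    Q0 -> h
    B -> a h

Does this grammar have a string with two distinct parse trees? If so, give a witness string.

Ambiguous

Witness: a h

Derivation 1: Q ⇒ W ⇒ a h
Derivation 2: Q ⇒ B ⇒ a h

Two distinct leftmost derivations for the same string.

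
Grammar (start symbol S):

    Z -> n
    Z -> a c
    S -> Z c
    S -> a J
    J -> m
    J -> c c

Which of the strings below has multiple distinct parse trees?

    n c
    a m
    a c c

n c: 1 tree
a m: 1 tree
a c c: 2 trees

a c c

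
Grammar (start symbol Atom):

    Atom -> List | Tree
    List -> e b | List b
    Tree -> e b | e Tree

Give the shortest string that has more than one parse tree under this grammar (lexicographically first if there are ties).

length 2: e b has 2 parse trees

Two derivations of e b:
  Atom ⇒ List ⇒ e b
  Atom ⇒ Tree ⇒ e b

e b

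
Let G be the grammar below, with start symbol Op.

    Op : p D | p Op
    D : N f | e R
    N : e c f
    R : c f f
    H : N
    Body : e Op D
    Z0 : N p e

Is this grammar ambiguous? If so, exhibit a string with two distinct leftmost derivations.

Witness: p e c f f

Derivation 1: Op ⇒ p D ⇒ p N f ⇒ p e c f f
Derivation 2: Op ⇒ p D ⇒ p e R ⇒ p e c f f

Two distinct leftmost derivations for the same string.

Ambiguous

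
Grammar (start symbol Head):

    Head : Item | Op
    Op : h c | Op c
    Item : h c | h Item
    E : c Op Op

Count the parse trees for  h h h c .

1

Parse trees for h h h c:
  [Head [Item h [Item h [Item h c]]]]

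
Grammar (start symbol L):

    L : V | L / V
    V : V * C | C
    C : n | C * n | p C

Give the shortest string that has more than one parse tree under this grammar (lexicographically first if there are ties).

length 1: no string has ≥2 trees
length 2: no string has ≥2 trees
length 3: n * n has 2 parse trees

Two derivations of n * n:
  L ⇒ V ⇒ V * C ⇒ C * C ⇒ n * C ⇒ n * n
  L ⇒ V ⇒ C ⇒ C * n ⇒ n * n

n * n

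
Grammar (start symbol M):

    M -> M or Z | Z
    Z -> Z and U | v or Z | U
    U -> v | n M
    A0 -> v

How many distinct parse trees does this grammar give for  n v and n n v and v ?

7

Parse trees for n v and n n v and v:
  [M [Z [Z [U n [M [Z [U v]]]]] and [U n [M [Z [Z [U n [M [Z [U v]]]]] and [U v]]]]]]
  [M [Z [Z [U n [M [Z [U v]]]]] and [U n [M [Z [U n [M [Z [Z [U v]] and [U v]]]]]]]]]
  [M [Z [Z [Z [U n [M [Z [U v]]]]] and [U n [M [Z [U n [M [Z [U v]]]]]]]] and [U v]]]
  [M [Z [Z [U n [M [Z [Z [U v]] and [U n [M [Z [U n [M [Z [U v]]]]]]]]]]] and [U v]]]
  [M [Z [U n [M [Z [Z [U v]] and [U n [M [Z [Z [U n [M [Z [U v]]]]] and [U v]]]]]]]]]
  [M [Z [U n [M [Z [Z [U v]] and [U n [M [Z [U n [M [Z [Z [U v]] and [U v]]]]]]]]]]]]
  [M [Z [U n [M [Z [Z [Z [U v]] and [U n [M [Z [U n [M [Z [U v]]]]]]]] and [U v]]]]]]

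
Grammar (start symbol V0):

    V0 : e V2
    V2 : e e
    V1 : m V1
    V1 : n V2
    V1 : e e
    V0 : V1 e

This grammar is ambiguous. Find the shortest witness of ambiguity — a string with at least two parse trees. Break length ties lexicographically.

length 3: e e e has 2 parse trees

Two derivations of e e e:
  V0 ⇒ e V2 ⇒ e e e
  V0 ⇒ V1 e ⇒ e e e

e e e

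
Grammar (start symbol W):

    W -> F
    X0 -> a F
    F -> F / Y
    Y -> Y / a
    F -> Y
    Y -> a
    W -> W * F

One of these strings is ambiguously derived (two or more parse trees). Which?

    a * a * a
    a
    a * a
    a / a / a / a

a * a * a: 1 tree
a: 1 tree
a * a: 1 tree
a / a / a / a: 8 trees

a / a / a / a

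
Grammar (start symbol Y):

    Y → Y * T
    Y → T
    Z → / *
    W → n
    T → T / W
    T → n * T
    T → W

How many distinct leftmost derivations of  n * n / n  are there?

Parse trees for n * n / n:
  [Y [Y [T [W n]]] * [T [T [W n]] / [W n]]]
  [Y [T [T n * [T [W n]]] / [W n]]]
  [Y [T n * [T [T [W n]] / [W n]]]]

3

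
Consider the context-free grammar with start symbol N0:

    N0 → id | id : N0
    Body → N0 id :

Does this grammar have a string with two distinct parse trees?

Only N0 is reachable from N0; ignoring the rest: The reachable grammar is A → atom sep A | atom. Each atom is followed by either the separator (recurse) or end-of-string (stop) — no choice point.

Unambiguous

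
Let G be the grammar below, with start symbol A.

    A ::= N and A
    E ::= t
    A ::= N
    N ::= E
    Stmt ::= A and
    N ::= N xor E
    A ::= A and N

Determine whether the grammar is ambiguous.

Ambiguous

Witness: t and t

Derivation 1: A ⇒ N and A ⇒ E and A ⇒ t and A ⇒ t and N ⇒ t and E ⇒ t and t
Derivation 2: A ⇒ A and N ⇒ N and N ⇒ E and N ⇒ t and N ⇒ t and E ⇒ t and t

Two distinct leftmost derivations for the same string.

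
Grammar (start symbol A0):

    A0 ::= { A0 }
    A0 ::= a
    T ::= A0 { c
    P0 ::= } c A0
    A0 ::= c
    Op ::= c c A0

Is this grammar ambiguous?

Only A0 is reachable from A0; ignoring the rest: L(A0) is { openⁿ atom closeⁿ : n ≥ 0 }. The bracket depth fixes n, and the derivation is forced at every step.

Unambiguous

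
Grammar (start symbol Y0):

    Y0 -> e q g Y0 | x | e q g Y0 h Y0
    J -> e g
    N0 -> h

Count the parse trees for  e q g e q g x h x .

2

Parse trees for e q g e q g x h x:
  [Y0 e q g [Y0 e q g [Y0 x] h [Y0 x]]]
  [Y0 e q g [Y0 e q g [Y0 x]] h [Y0 x]]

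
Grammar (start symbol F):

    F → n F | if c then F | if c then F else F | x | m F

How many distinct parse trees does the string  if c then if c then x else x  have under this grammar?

Parse trees for if c then if c then x else x:
  [F if c then [F if c then [F x] else [F x]]]
  [F if c then [F if c then [F x]] else [F x]]

2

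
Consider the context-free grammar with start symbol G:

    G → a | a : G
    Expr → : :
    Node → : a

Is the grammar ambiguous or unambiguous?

Unambiguous

Only G is reachable from G; ignoring the rest: The reachable grammar is A → atom sep A | atom. Each atom is followed by either the separator (recurse) or end-of-string (stop) — no choice point.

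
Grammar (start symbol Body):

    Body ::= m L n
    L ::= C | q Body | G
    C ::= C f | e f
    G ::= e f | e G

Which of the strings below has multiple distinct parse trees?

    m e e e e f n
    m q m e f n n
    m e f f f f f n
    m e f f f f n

m q m e f n n

m e e e e f n: 1 tree
m q m e f n n: 2 trees
m e f f f f f n: 1 tree
m e f f f f n: 1 tree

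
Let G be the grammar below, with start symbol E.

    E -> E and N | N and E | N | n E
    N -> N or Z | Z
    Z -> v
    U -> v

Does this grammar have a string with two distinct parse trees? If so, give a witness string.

Ambiguous

Witness: v and v

Derivation 1: E ⇒ E and N ⇒ N and N ⇒ Z and N ⇒ v and N ⇒ v and Z ⇒ v and v
Derivation 2: E ⇒ N and E ⇒ Z and E ⇒ v and E ⇒ v and N ⇒ v and Z ⇒ v and v

Two distinct leftmost derivations for the same string.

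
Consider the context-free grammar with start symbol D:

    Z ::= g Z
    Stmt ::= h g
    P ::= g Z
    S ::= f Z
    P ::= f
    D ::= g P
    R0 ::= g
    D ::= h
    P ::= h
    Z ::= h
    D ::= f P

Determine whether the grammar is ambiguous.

(S, Stmt, R0 are unreachable from D, so their rules don't affect L(D).) Restricted to the reachable nonterminals, every rule has the form A → t or A → t B, and no two rules for the same A share a first terminal. The grammar encodes a DFA — one run per string.

Unambiguous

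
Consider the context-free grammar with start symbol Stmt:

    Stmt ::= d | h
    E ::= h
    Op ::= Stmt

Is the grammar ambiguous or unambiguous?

Unambiguous

Only Stmt is reachable from Stmt; ignoring the rest: Each reachable nonterminal has at most one production per leading terminal, and all productions are right-linear; the derivation is determined token-by-token.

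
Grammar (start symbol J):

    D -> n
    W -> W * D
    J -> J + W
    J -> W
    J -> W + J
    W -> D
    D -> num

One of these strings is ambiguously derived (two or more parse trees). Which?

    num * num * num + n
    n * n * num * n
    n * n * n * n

num * num * num + n

num * num * num + n: 2 trees
n * n * num * n: 1 tree
n * n * n * n: 1 tree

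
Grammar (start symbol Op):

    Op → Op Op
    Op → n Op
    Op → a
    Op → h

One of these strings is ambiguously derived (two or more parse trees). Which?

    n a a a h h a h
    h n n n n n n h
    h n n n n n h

n a a a h h a h

n a a a h h a h: 429 trees
h n n n n n n h: 1 tree
h n n n n n h: 1 tree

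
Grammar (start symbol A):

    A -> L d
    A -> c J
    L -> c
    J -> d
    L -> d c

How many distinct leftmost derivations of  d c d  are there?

1

Parse trees for d c d:
  [A [L d c] d]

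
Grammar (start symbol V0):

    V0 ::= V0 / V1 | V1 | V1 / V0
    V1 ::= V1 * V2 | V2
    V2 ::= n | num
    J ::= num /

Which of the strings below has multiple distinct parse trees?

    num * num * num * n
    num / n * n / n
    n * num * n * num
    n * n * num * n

num / n * n / n

num * num * num * n: 1 tree
num / n * n / n: 4 trees
n * num * n * num: 1 tree
n * n * num * n: 1 tree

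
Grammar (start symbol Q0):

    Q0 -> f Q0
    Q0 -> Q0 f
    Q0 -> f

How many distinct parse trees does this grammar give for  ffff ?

8

Parse trees for ffff:
  [Q0 f [Q0 f [Q0 f [Q0 f]]]]
  [Q0 f [Q0 f [Q0 [Q0 f] f]]]
  [Q0 f [Q0 [Q0 f [Q0 f]] f]]
  [Q0 f [Q0 [Q0 [Q0 f] f] f]]
  [Q0 [Q0 f [Q0 f [Q0 f]]] f]
  [Q0 [Q0 f [Q0 [Q0 f] f]] f]
  [Q0 [Q0 [Q0 f [Q0 f]] f] f]
  [Q0 [Q0 [Q0 [Q0 f] f] f] f]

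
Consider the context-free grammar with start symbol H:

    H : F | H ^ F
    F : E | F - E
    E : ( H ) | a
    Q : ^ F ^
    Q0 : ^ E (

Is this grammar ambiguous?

(Q, Q0 are unreachable from H, so their rules don't affect L(H).) H → H ^ F | F  ;  F → F - E | E  — a left-associative chain with E at the bottom. Each string factors uniquely by precedence.

Unambiguous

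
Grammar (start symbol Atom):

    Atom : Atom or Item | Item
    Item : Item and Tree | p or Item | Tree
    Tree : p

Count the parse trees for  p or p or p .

Parse trees for p or p or p:
  [Atom [Atom [Item [Tree p]]] or [Item p or [Item [Tree p]]]]
  [Atom [Atom [Atom [Item [Tree p]]] or [Item [Tree p]]] or [Item [Tree p]]]
  [Atom [Atom [Item p or [Item [Tree p]]]] or [Item [Tree p]]]
  [Atom [Item p or [Item p or [Item [Tree p]]]]]

4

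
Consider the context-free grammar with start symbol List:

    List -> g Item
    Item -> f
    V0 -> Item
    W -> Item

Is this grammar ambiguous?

(V0, W are unreachable from List, so their rules don't affect L(List).) Each reachable nonterminal has at most one production per leading terminal, and all productions are right-linear; the derivation is determined token-by-token.

Unambiguous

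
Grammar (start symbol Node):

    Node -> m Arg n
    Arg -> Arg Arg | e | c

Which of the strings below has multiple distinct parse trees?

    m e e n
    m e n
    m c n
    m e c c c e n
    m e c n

m e c c c e n

m e e n: 1 tree
m e n: 1 tree
m c n: 1 tree
m e c c c e n: 14 trees
m e c n: 1 tree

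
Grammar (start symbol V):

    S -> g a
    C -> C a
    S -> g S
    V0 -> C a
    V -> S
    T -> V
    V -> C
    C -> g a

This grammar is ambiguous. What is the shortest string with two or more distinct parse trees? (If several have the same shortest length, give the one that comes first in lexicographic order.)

g a

length 2: g a has 2 parse trees

Two derivations of g a:
  V ⇒ S ⇒ g a
  V ⇒ C ⇒ g a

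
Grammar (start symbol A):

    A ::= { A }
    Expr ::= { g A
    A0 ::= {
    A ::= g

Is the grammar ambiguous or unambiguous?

Unambiguous

Only A is reachable from A; ignoring the rest: L(A) is { openⁿ atom closeⁿ : n ≥ 0 }. The bracket depth fixes n, and the derivation is forced at every step.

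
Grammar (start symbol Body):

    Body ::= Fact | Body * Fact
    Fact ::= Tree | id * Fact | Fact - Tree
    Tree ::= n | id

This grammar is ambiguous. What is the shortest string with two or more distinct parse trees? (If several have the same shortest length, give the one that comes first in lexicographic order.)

length 1: no string has ≥2 trees
length 3: id * id has 2 parse trees

Two derivations of id * id:
  Body ⇒ Fact ⇒ id * Fact ⇒ id * Tree ⇒ id * id
  Body ⇒ Body * Fact ⇒ Fact * Fact ⇒ Tree * Fact ⇒ id * Fact ⇒ id * Tree ⇒ id * id

id * id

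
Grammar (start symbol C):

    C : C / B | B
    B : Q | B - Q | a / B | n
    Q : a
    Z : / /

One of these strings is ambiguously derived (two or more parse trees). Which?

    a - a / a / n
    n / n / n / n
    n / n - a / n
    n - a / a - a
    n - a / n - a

a - a / a / n

a - a / a / n: 2 trees
n / n / n / n: 1 tree
n / n - a / n: 1 tree
n - a / a - a: 1 tree
n - a / n - a: 1 tree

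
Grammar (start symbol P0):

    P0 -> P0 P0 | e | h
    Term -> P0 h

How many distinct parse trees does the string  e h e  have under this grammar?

2

Parse trees for e h e:
  [P0 [P0 e] [P0 [P0 h] [P0 e]]]
  [P0 [P0 [P0 e] [P0 h]] [P0 e]]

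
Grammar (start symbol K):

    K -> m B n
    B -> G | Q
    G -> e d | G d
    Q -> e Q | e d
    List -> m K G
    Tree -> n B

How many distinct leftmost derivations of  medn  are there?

Parse trees for medn:
  [K m [B [G e d]] n]
  [K m [B [Q e d]] n]

2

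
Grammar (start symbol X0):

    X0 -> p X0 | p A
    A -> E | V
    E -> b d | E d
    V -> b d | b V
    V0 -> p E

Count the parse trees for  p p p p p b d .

2

Parse trees for p p p p p b d:
  [X0 p [X0 p [X0 p [X0 p [X0 p [A [E b d]]]]]]]
  [X0 p [X0 p [X0 p [X0 p [X0 p [A [V b d]]]]]]]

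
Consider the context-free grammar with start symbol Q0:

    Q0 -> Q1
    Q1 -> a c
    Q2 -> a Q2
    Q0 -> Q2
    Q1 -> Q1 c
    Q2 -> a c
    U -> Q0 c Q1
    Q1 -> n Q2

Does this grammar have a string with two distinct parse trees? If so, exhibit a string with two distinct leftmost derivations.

Ambiguous

Witness: a c

Derivation 1: Q0 ⇒ Q1 ⇒ a c
Derivation 2: Q0 ⇒ Q2 ⇒ a c

Two distinct leftmost derivations for the same string.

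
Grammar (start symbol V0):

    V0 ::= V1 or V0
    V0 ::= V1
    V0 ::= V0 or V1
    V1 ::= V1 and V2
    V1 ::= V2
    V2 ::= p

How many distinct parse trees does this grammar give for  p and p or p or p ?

4

Parse trees for p and p or p or p:
  [V0 [V1 [V1 [V2 p]] and [V2 p]] or [V0 [V1 [V2 p]] or [V0 [V1 [V2 p]]]]]
  [V0 [V1 [V1 [V2 p]] and [V2 p]] or [V0 [V0 [V1 [V2 p]]] or [V1 [V2 p]]]]
  [V0 [V0 [V1 [V1 [V2 p]] and [V2 p]] or [V0 [V1 [V2 p]]]] or [V1 [V2 p]]]
  [V0 [V0 [V0 [V1 [V1 [V2 p]] and [V2 p]]] or [V1 [V2 p]]] or [V1 [V2 p]]]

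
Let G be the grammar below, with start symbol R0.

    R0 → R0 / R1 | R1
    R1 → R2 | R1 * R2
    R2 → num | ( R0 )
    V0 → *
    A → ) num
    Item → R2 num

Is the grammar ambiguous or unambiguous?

(V0, A, Item are unreachable from R0, so their rules don't affect L(R0).) R0 → R0 / R1 | R1  ;  R1 → R1 * R2 | R2  — a left-associative chain with R2 at the bottom. Each string factors uniquely by precedence.

Unambiguous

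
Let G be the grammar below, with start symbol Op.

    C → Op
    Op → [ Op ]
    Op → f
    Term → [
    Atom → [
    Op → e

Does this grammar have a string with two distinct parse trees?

Unambiguous

Only Op is reachable from Op; ignoring the rest: L(Op) is { openⁿ atom closeⁿ : n ≥ 0 }. The bracket depth fixes n, and the derivation is forced at every step.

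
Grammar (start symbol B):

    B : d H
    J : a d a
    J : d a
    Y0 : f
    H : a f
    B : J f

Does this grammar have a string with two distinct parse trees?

Witness: d a f

Derivation 1: B ⇒ d H ⇒ d a f
Derivation 2: B ⇒ J f ⇒ d a f

Two distinct leftmost derivations for the same string.

Ambiguous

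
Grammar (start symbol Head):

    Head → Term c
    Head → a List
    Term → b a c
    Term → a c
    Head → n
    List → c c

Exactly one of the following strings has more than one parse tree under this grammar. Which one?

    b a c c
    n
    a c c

a c c

b a c c: 1 tree
n: 1 tree
a c c: 2 trees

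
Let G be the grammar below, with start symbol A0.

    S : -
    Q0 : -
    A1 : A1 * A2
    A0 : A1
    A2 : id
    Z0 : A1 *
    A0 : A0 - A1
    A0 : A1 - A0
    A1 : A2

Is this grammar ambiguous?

Ambiguous

Witness: id - id

Derivation 1: A0 ⇒ A0 - A1 ⇒ A1 - A1 ⇒ A2 - A1 ⇒ id - A1 ⇒ id - A2 ⇒ id - id
Derivation 2: A0 ⇒ A1 - A0 ⇒ A2 - A0 ⇒ id - A0 ⇒ id - A1 ⇒ id - A2 ⇒ id - id

Two distinct leftmost derivations for the same string.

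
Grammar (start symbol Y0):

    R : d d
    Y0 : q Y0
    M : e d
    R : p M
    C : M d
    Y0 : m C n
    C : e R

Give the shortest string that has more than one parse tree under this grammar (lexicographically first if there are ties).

length 5: m e d d n has 2 parse trees

Two derivations of m e d d n:
  Y0 ⇒ m C n ⇒ m M d n ⇒ m e d d n
  Y0 ⇒ m C n ⇒ m e R n ⇒ m e d d n

m e d d n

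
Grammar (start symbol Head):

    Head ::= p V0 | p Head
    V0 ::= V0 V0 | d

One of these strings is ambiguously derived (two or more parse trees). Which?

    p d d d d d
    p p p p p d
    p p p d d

p d d d d d

p d d d d d: 14 trees
p p p p p d: 1 tree
p p p d d: 1 tree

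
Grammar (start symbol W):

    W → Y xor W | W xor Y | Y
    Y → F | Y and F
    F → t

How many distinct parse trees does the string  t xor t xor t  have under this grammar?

Parse trees for t xor t xor t:
  [W [Y [F t]] xor [W [Y [F t]] xor [W [Y [F t]]]]]
  [W [Y [F t]] xor [W [W [Y [F t]]] xor [Y [F t]]]]
  [W [W [Y [F t]] xor [W [Y [F t]]]] xor [Y [F t]]]
  [W [W [W [Y [F t]]] xor [Y [F t]]] xor [Y [F t]]]

4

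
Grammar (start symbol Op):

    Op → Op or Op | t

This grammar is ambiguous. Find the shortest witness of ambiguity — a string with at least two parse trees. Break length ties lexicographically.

length 1: no string has ≥2 trees
length 3: no string has ≥2 trees
length 5: t or t or t has 2 parse trees

Two derivations of t or t or t:
  Op ⇒ Op or Op ⇒ Op or Op or Op ⇒ t or Op or Op ⇒ t or t or Op ⇒ t or t or t
  Op ⇒ Op or Op ⇒ t or Op ⇒ t or Op or Op ⇒ t or t or Op ⇒ t or t or t

t or t or t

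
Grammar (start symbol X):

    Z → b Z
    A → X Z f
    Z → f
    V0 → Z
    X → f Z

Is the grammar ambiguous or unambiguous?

(A, V0 are unreachable from X, so their rules don't affect L(X).) The reachable rules are right-linear with at most one rule per (nonterminal, next-terminal) pair. Each input token forces the next rule, so parsing is deterministic.

Unambiguous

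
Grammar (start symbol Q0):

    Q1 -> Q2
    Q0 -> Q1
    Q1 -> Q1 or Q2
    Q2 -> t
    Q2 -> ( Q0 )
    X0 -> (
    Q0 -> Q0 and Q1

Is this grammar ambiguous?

Unambiguous

Only Q0, Q1, Q2 are reachable from Q0; ignoring the rest: Q0 → Q0 and Q1 | Q1  ;  Q1 → Q1 or Q2 | Q2  — a left-associative chain with Q2 at the bottom. Each string factors uniquely by precedence.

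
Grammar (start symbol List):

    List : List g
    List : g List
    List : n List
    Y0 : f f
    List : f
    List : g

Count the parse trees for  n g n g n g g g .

Parse trees for n g n g n g g g (showing first 6 of 29):
  [List [List [List n [List g [List n [List g [List n [List g]]]]]] g] g]
  [List [List n [List [List g [List n [List g [List n [List g]]]]] g]] g]
  [List [List n [List g [List [List n [List g [List n [List g]]]] g]]] g]
  [List [List n [List g [List n [List [List g [List n [List g]]] g]]]] g]
  [List [List n [List g [List n [List g [List [List n [List g]] g]]]]] g]
  [List [List n [List g [List n [List g [List n [List [List g] g]]]]]] g]

29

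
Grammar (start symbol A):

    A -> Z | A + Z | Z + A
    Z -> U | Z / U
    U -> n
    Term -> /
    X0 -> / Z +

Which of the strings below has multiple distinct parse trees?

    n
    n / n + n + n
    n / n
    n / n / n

n: 1 tree
n / n + n + n: 4 trees
n / n: 1 tree
n / n / n: 1 tree

n / n + n + n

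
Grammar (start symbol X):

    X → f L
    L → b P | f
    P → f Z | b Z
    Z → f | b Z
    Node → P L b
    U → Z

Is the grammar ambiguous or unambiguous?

Unambiguous

Only X, L, P, Z are reachable from X; ignoring the rest: The reachable rules are right-linear with at most one rule per (nonterminal, next-terminal) pair. Each input token forces the next rule, so parsing is deterministic.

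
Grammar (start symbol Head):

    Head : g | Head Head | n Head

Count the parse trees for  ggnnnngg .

13

Parse trees for ggnnnngg (showing first 6 of 13):
  [Head [Head g] [Head [Head g] [Head [Head n [Head n [Head n [Head n [Head g]]]]] [Head g]]]]
  [Head [Head g] [Head [Head g] [Head n [Head [Head n [Head n [Head n [Head g]]]] [Head g]]]]]
  [Head [Head g] [Head [Head g] [Head n [Head n [Head [Head n [Head n [Head g]]] [Head g]]]]]]
  [Head [Head g] [Head [Head g] [Head n [Head n [Head n [Head [Head n [Head g]] [Head g]]]]]]]
  [Head [Head g] [Head [Head g] [Head n [Head n [Head n [Head n [Head [Head g] [Head g]]]]]]]]
  [Head [Head g] [Head [Head [Head g] [Head n [Head n [Head n [Head n [Head g]]]]]] [Head g]]]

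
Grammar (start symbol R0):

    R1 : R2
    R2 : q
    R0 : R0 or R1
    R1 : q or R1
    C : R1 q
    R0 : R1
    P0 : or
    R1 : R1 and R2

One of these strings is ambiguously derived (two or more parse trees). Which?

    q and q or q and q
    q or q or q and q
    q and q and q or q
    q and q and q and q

q and q or q and q: 1 tree
q or q or q and q: 7 trees
q and q and q or q: 1 tree
q and q and q and q: 1 tree

q or q or q and q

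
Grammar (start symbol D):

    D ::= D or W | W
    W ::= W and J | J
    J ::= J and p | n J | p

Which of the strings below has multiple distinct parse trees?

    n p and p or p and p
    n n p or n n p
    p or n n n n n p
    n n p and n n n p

n p and p or p and p: 6 trees
n n p or n n p: 1 tree
p or n n n n n p: 1 tree
n n p and n n n p: 1 tree

n p and p or p and p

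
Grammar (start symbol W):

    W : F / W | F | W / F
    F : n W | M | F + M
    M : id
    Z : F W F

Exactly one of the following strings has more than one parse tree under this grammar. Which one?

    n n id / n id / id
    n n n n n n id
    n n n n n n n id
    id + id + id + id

n n id / n id / id

n n id / n id / id: 36 trees
n n n n n n id: 1 tree
n n n n n n n id: 1 tree
id + id + id + id: 1 tree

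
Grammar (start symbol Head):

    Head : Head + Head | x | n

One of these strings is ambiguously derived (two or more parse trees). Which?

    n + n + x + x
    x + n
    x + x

n + n + x + x: 5 trees
x + n: 1 tree
x + x: 1 tree

n + n + x + x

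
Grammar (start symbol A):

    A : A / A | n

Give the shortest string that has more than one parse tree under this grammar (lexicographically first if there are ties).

length 1: no string has ≥2 trees
length 3: no string has ≥2 trees
length 5: n / n / n has 2 parse trees

Two derivations of n / n / n:
  A ⇒ A / A ⇒ A / A / A ⇒ n / A / A ⇒ n / n / A ⇒ n / n / n
  A ⇒ A / A ⇒ n / A ⇒ n / A / A ⇒ n / n / A ⇒ n / n / n

n / n / n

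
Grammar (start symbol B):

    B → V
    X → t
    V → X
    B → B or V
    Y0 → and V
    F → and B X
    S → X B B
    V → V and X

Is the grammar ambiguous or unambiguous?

Unambiguous

Only B, V, X are reachable from B; ignoring the rest: B → B or V | V  ;  V → V and X | X  — a left-associative chain with X at the bottom. Each string factors uniquely by precedence.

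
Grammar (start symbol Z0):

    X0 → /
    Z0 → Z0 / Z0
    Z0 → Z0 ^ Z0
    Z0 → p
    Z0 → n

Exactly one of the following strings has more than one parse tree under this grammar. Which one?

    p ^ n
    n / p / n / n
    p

p ^ n: 1 tree
n / p / n / n: 5 trees
p: 1 tree

n / p / n / n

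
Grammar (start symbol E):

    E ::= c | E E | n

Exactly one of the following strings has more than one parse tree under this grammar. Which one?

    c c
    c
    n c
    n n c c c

n n c c c

c c: 1 tree
c: 1 tree
n c: 1 tree
n n c c c: 14 trees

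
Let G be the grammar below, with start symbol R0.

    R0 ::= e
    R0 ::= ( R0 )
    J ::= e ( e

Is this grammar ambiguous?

(J is unreachable from R0, so its rules don't affect L(R0).) L(R0) is { openⁿ atom closeⁿ : n ≥ 0 }. The bracket depth fixes n, and the derivation is forced at every step.

Unambiguous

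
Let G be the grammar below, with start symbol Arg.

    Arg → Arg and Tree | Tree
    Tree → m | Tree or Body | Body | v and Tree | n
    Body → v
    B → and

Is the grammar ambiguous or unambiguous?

Ambiguous

Witness: v and m

Derivation 1: Arg ⇒ Arg and Tree ⇒ Tree and Tree ⇒ Body and Tree ⇒ v and Tree ⇒ v and m
Derivation 2: Arg ⇒ Tree ⇒ v and Tree ⇒ v and m

Two distinct leftmost derivations for the same string.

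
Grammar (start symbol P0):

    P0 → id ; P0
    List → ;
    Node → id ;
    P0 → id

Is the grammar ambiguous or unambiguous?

Only P0 is reachable from P0; ignoring the rest: The reachable grammar is A → atom sep A | atom. Each atom is followed by either the separator (recurse) or end-of-string (stop) — no choice point.

Unambiguous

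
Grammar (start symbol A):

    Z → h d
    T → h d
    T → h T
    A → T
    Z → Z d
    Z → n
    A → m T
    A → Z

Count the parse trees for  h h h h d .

1

Parse trees for h h h h d:
  [A [T h [T h [T h [T h d]]]]]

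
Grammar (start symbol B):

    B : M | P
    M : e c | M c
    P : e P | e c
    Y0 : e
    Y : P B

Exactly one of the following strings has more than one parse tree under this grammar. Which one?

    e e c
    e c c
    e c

e c

e e c: 1 tree
e c c: 1 tree
e c: 2 trees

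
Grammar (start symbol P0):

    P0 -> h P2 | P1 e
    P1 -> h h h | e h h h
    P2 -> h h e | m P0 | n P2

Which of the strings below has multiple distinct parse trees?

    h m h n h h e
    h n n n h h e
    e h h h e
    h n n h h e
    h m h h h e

h m h n h h e: 1 tree
h n n n h h e: 1 tree
e h h h e: 1 tree
h n n h h e: 1 tree
h m h h h e: 2 trees

h m h h h e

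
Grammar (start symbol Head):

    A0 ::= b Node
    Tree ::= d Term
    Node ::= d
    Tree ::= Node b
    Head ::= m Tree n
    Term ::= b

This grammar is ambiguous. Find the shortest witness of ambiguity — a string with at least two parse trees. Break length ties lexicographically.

m d b n

length 4: m d b n has 2 parse trees

Two derivations of m d b n:
  Head ⇒ m Tree n ⇒ m d Term n ⇒ m d b n
  Head ⇒ m Tree n ⇒ m Node b n ⇒ m d b n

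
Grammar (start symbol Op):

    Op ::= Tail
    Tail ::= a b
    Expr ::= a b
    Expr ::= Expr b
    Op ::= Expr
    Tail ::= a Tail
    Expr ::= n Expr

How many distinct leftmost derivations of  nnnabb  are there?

Parse trees for nnnabb:
  [Op [Expr [Expr n [Expr n [Expr n [Expr a b]]]] b]]
  [Op [Expr n [Expr [Expr n [Expr n [Expr a b]]] b]]]
  [Op [Expr n [Expr n [Expr [Expr n [Expr a b]] b]]]]
  [Op [Expr n [Expr n [Expr n [Expr [Expr a b] b]]]]]

4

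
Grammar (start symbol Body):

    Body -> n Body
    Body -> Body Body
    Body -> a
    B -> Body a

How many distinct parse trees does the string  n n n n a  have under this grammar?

Parse trees for n n n n a:
  [Body n [Body n [Body n [Body n [Body a]]]]]

1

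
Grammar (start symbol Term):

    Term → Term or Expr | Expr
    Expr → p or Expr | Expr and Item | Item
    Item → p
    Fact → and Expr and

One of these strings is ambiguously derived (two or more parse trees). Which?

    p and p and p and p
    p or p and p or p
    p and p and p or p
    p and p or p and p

p and p and p and p: 1 tree
p or p and p or p: 3 trees
p and p and p or p: 1 tree
p and p or p and p: 1 tree

p or p and p or p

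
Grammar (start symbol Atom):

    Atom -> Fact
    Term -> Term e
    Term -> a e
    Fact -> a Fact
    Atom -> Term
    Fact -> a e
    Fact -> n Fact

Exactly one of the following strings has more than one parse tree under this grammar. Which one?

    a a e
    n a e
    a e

a a e: 1 tree
n a e: 1 tree
a e: 2 trees

a e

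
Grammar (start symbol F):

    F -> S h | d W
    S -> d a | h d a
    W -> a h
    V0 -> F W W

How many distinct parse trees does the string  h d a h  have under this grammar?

Parse trees for h d a h:
  [F [S h d a] h]

1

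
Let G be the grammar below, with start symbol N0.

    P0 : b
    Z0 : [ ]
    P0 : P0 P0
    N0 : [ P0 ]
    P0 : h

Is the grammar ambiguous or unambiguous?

Ambiguous

Witness: [ b b b ]

Derivation 1: N0 ⇒ [ P0 ] ⇒ [ P0 P0 ] ⇒ [ b P0 ] ⇒ [ b P0 P0 ] ⇒ [ b b P0 ] ⇒ [ b b b ]
Derivation 2: N0 ⇒ [ P0 ] ⇒ [ P0 P0 ] ⇒ [ P0 P0 P0 ] ⇒ [ b P0 P0 ] ⇒ [ b b P0 ] ⇒ [ b b b ]

Two distinct leftmost derivations for the same string.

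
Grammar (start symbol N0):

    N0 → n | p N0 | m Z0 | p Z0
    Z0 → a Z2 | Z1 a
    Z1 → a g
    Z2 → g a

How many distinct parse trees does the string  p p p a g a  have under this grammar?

2

Parse trees for p p p a g a:
  [N0 p [N0 p [N0 p [Z0 a [Z2 g a]]]]]
  [N0 p [N0 p [N0 p [Z0 [Z1 a g] a]]]]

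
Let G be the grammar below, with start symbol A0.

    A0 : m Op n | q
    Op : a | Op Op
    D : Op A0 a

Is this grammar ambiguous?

Witness: m a a a n

Derivation 1: A0 ⇒ m Op n ⇒ m Op Op n ⇒ m a Op n ⇒ m a Op Op n ⇒ m a a Op n ⇒ m a a a n
Derivation 2: A0 ⇒ m Op n ⇒ m Op Op n ⇒ m Op Op Op n ⇒ m a Op Op n ⇒ m a a Op n ⇒ m a a a n

Two distinct leftmost derivations for the same string.

Ambiguous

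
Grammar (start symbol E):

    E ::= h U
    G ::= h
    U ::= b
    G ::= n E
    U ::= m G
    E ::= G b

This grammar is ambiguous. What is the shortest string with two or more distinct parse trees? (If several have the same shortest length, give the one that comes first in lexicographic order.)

length 2: h b has 2 parse trees

Two derivations of h b:
  E ⇒ h U ⇒ h b
  E ⇒ G b ⇒ h b

h b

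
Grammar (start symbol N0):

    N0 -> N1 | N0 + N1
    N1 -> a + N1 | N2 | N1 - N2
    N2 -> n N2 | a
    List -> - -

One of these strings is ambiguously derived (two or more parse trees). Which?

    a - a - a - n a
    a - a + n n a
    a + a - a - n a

a + a - a - n a

a - a - a - n a: 1 tree
a - a + n n a: 1 tree
a + a - a - n a: 4 trees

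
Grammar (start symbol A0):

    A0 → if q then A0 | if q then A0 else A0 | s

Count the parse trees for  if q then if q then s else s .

Parse trees for if q then if q then s else s:
  [A0 if q then [A0 if q then [A0 s] else [A0 s]]]
  [A0 if q then [A0 if q then [A0 s]] else [A0 s]]

2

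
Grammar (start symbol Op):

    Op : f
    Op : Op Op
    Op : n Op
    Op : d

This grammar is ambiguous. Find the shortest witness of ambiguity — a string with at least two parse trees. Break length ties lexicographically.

length 1: no string has ≥2 trees
length 2: no string has ≥2 trees
length 3: d d d has 2 parse trees

Two derivations of d d d:
  Op ⇒ Op Op ⇒ Op Op Op ⇒ d Op Op ⇒ d d Op ⇒ d d d
  Op ⇒ Op Op ⇒ d Op ⇒ d Op Op ⇒ d d Op ⇒ d d d

d d d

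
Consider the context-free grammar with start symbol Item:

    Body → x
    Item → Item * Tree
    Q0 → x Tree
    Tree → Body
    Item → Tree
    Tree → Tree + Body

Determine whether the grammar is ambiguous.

Unambiguous

(Q0 is unreachable from Item, so its rules don't affect L(Item).) The grammar is stratified — Item handles '*' (left-recursive), Tree handles '+', Body atoms. Each operator has a fixed associativity and precedence level, so every string has one parse.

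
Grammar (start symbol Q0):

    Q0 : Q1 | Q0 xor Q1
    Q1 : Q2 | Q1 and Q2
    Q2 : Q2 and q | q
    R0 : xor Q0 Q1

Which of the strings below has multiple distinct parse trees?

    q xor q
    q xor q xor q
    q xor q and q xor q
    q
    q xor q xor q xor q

q xor q and q xor q

q xor q: 1 tree
q xor q xor q: 1 tree
q xor q and q xor q: 2 trees
q: 1 tree
q xor q xor q xor q: 1 tree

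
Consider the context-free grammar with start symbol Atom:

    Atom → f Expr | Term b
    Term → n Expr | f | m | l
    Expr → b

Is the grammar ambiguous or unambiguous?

Witness: f b

Derivation 1: Atom ⇒ f Expr ⇒ f b
Derivation 2: Atom ⇒ Term b ⇒ f b

Two distinct leftmost derivations for the same string.

Ambiguous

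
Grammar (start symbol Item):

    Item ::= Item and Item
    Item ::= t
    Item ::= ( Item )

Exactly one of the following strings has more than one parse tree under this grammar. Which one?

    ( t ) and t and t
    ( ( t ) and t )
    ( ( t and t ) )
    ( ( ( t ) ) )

( t ) and t and t

( t ) and t and t: 2 trees
( ( t ) and t ): 1 tree
( ( t and t ) ): 1 tree
( ( ( t ) ) ): 1 tree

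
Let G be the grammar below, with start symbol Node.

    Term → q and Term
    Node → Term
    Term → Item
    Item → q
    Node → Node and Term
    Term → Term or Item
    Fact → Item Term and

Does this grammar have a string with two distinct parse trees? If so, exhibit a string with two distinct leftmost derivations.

Ambiguous

Witness: q and q

Derivation 1: Node ⇒ Term ⇒ q and Term ⇒ q and Item ⇒ q and q
Derivation 2: Node ⇒ Node and Term ⇒ Term and Term ⇒ Item and Term ⇒ q and Term ⇒ q and Item ⇒ q and q

Two distinct leftmost derivations for the same string.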